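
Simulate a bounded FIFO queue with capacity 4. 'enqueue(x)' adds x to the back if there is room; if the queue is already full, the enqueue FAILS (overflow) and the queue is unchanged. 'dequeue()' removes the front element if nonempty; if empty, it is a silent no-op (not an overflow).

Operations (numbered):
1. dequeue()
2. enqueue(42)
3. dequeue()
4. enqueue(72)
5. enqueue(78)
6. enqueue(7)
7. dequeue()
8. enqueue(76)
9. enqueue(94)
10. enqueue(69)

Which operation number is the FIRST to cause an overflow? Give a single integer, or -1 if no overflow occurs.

Answer: 10

Derivation:
1. dequeue(): empty, no-op, size=0
2. enqueue(42): size=1
3. dequeue(): size=0
4. enqueue(72): size=1
5. enqueue(78): size=2
6. enqueue(7): size=3
7. dequeue(): size=2
8. enqueue(76): size=3
9. enqueue(94): size=4
10. enqueue(69): size=4=cap → OVERFLOW (fail)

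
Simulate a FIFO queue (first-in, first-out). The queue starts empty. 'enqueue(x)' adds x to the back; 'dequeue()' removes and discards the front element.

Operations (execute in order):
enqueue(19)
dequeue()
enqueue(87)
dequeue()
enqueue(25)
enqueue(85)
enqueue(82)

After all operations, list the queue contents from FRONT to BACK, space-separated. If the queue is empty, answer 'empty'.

Answer: 25 85 82

Derivation:
enqueue(19): [19]
dequeue(): []
enqueue(87): [87]
dequeue(): []
enqueue(25): [25]
enqueue(85): [25, 85]
enqueue(82): [25, 85, 82]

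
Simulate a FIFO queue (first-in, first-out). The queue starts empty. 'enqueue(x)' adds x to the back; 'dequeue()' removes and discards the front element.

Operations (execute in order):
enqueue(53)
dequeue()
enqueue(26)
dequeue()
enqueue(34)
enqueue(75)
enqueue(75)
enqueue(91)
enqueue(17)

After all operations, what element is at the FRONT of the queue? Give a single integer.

enqueue(53): queue = [53]
dequeue(): queue = []
enqueue(26): queue = [26]
dequeue(): queue = []
enqueue(34): queue = [34]
enqueue(75): queue = [34, 75]
enqueue(75): queue = [34, 75, 75]
enqueue(91): queue = [34, 75, 75, 91]
enqueue(17): queue = [34, 75, 75, 91, 17]

Answer: 34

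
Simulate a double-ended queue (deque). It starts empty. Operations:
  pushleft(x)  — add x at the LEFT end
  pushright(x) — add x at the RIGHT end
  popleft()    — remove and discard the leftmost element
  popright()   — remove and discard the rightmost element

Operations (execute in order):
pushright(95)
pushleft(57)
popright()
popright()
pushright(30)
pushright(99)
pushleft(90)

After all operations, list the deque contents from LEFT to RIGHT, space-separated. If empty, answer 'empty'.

pushright(95): [95]
pushleft(57): [57, 95]
popright(): [57]
popright(): []
pushright(30): [30]
pushright(99): [30, 99]
pushleft(90): [90, 30, 99]

Answer: 90 30 99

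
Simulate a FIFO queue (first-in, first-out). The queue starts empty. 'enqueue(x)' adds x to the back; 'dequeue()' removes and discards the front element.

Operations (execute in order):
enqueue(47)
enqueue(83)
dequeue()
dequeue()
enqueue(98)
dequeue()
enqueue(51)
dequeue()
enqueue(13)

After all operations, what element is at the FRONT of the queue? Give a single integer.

enqueue(47): queue = [47]
enqueue(83): queue = [47, 83]
dequeue(): queue = [83]
dequeue(): queue = []
enqueue(98): queue = [98]
dequeue(): queue = []
enqueue(51): queue = [51]
dequeue(): queue = []
enqueue(13): queue = [13]

Answer: 13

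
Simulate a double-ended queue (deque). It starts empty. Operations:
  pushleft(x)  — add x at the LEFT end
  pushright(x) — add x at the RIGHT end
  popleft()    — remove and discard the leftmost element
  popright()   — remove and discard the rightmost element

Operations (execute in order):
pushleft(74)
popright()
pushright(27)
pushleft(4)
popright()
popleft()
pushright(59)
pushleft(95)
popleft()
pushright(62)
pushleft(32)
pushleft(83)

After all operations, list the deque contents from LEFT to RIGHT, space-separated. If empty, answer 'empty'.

pushleft(74): [74]
popright(): []
pushright(27): [27]
pushleft(4): [4, 27]
popright(): [4]
popleft(): []
pushright(59): [59]
pushleft(95): [95, 59]
popleft(): [59]
pushright(62): [59, 62]
pushleft(32): [32, 59, 62]
pushleft(83): [83, 32, 59, 62]

Answer: 83 32 59 62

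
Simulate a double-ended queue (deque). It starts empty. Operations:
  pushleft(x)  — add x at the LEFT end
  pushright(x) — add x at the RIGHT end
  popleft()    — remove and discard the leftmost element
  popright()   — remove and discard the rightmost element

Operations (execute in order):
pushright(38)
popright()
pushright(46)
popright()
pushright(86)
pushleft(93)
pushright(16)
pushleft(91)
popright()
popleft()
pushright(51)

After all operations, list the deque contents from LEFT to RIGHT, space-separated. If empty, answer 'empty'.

Answer: 93 86 51

Derivation:
pushright(38): [38]
popright(): []
pushright(46): [46]
popright(): []
pushright(86): [86]
pushleft(93): [93, 86]
pushright(16): [93, 86, 16]
pushleft(91): [91, 93, 86, 16]
popright(): [91, 93, 86]
popleft(): [93, 86]
pushright(51): [93, 86, 51]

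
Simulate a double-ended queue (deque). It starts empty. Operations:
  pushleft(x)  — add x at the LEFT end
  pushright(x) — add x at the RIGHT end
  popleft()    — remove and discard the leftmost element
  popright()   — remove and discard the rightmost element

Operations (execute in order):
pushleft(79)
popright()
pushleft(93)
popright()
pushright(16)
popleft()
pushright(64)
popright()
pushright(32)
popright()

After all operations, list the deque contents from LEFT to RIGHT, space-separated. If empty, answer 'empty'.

pushleft(79): [79]
popright(): []
pushleft(93): [93]
popright(): []
pushright(16): [16]
popleft(): []
pushright(64): [64]
popright(): []
pushright(32): [32]
popright(): []

Answer: empty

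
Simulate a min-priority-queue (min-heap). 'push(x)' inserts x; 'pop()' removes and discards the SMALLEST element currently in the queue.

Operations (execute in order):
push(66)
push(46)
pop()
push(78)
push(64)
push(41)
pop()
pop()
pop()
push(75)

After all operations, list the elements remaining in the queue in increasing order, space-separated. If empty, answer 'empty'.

push(66): heap contents = [66]
push(46): heap contents = [46, 66]
pop() → 46: heap contents = [66]
push(78): heap contents = [66, 78]
push(64): heap contents = [64, 66, 78]
push(41): heap contents = [41, 64, 66, 78]
pop() → 41: heap contents = [64, 66, 78]
pop() → 64: heap contents = [66, 78]
pop() → 66: heap contents = [78]
push(75): heap contents = [75, 78]

Answer: 75 78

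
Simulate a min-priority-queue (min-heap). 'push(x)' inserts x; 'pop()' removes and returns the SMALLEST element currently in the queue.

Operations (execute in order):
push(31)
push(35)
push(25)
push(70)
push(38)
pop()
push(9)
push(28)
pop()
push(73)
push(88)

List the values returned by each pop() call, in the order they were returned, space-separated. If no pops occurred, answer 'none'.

Answer: 25 9

Derivation:
push(31): heap contents = [31]
push(35): heap contents = [31, 35]
push(25): heap contents = [25, 31, 35]
push(70): heap contents = [25, 31, 35, 70]
push(38): heap contents = [25, 31, 35, 38, 70]
pop() → 25: heap contents = [31, 35, 38, 70]
push(9): heap contents = [9, 31, 35, 38, 70]
push(28): heap contents = [9, 28, 31, 35, 38, 70]
pop() → 9: heap contents = [28, 31, 35, 38, 70]
push(73): heap contents = [28, 31, 35, 38, 70, 73]
push(88): heap contents = [28, 31, 35, 38, 70, 73, 88]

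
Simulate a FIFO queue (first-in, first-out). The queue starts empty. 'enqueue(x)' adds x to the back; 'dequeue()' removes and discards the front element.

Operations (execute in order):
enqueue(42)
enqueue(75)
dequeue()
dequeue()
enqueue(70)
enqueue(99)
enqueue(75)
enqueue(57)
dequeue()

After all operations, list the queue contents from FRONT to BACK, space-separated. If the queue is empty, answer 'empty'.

enqueue(42): [42]
enqueue(75): [42, 75]
dequeue(): [75]
dequeue(): []
enqueue(70): [70]
enqueue(99): [70, 99]
enqueue(75): [70, 99, 75]
enqueue(57): [70, 99, 75, 57]
dequeue(): [99, 75, 57]

Answer: 99 75 57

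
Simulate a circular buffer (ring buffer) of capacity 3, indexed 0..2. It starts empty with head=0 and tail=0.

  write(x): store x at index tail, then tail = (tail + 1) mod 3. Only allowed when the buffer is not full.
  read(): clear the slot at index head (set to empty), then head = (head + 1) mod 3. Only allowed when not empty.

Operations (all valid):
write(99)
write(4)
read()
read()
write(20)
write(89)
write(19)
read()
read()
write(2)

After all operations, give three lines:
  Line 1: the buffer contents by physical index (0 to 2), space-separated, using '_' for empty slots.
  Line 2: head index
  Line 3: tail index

write(99): buf=[99 _ _], head=0, tail=1, size=1
write(4): buf=[99 4 _], head=0, tail=2, size=2
read(): buf=[_ 4 _], head=1, tail=2, size=1
read(): buf=[_ _ _], head=2, tail=2, size=0
write(20): buf=[_ _ 20], head=2, tail=0, size=1
write(89): buf=[89 _ 20], head=2, tail=1, size=2
write(19): buf=[89 19 20], head=2, tail=2, size=3
read(): buf=[89 19 _], head=0, tail=2, size=2
read(): buf=[_ 19 _], head=1, tail=2, size=1
write(2): buf=[_ 19 2], head=1, tail=0, size=2

Answer: _ 19 2
1
0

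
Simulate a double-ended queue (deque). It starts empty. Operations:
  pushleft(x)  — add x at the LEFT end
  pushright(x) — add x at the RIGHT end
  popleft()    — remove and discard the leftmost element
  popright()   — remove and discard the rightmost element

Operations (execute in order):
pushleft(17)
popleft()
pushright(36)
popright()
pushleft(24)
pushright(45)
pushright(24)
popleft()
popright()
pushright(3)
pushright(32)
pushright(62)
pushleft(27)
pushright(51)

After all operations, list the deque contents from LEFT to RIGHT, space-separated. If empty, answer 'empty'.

pushleft(17): [17]
popleft(): []
pushright(36): [36]
popright(): []
pushleft(24): [24]
pushright(45): [24, 45]
pushright(24): [24, 45, 24]
popleft(): [45, 24]
popright(): [45]
pushright(3): [45, 3]
pushright(32): [45, 3, 32]
pushright(62): [45, 3, 32, 62]
pushleft(27): [27, 45, 3, 32, 62]
pushright(51): [27, 45, 3, 32, 62, 51]

Answer: 27 45 3 32 62 51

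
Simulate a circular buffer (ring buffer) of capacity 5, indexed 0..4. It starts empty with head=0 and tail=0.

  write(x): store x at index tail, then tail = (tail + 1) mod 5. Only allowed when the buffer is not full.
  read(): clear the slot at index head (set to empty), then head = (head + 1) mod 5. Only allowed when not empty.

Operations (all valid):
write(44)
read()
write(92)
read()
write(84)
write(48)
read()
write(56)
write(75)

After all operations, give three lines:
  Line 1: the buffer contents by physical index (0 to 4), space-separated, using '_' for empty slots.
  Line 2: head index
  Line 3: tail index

Answer: 75 _ _ 48 56
3
1

Derivation:
write(44): buf=[44 _ _ _ _], head=0, tail=1, size=1
read(): buf=[_ _ _ _ _], head=1, tail=1, size=0
write(92): buf=[_ 92 _ _ _], head=1, tail=2, size=1
read(): buf=[_ _ _ _ _], head=2, tail=2, size=0
write(84): buf=[_ _ 84 _ _], head=2, tail=3, size=1
write(48): buf=[_ _ 84 48 _], head=2, tail=4, size=2
read(): buf=[_ _ _ 48 _], head=3, tail=4, size=1
write(56): buf=[_ _ _ 48 56], head=3, tail=0, size=2
write(75): buf=[75 _ _ 48 56], head=3, tail=1, size=3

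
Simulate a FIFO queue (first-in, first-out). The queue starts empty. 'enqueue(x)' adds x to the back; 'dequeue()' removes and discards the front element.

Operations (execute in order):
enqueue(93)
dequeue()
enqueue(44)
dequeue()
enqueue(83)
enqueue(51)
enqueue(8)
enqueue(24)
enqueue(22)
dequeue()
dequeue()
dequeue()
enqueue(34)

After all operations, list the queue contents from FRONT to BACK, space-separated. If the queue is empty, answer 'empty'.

Answer: 24 22 34

Derivation:
enqueue(93): [93]
dequeue(): []
enqueue(44): [44]
dequeue(): []
enqueue(83): [83]
enqueue(51): [83, 51]
enqueue(8): [83, 51, 8]
enqueue(24): [83, 51, 8, 24]
enqueue(22): [83, 51, 8, 24, 22]
dequeue(): [51, 8, 24, 22]
dequeue(): [8, 24, 22]
dequeue(): [24, 22]
enqueue(34): [24, 22, 34]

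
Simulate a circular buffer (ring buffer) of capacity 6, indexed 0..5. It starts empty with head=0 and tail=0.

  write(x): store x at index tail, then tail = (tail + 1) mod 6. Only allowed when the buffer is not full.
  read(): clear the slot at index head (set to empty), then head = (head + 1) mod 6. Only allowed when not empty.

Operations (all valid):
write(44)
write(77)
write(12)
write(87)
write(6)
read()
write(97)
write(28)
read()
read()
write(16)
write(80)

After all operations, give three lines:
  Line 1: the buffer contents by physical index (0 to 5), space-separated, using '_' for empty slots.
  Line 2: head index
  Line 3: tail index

write(44): buf=[44 _ _ _ _ _], head=0, tail=1, size=1
write(77): buf=[44 77 _ _ _ _], head=0, tail=2, size=2
write(12): buf=[44 77 12 _ _ _], head=0, tail=3, size=3
write(87): buf=[44 77 12 87 _ _], head=0, tail=4, size=4
write(6): buf=[44 77 12 87 6 _], head=0, tail=5, size=5
read(): buf=[_ 77 12 87 6 _], head=1, tail=5, size=4
write(97): buf=[_ 77 12 87 6 97], head=1, tail=0, size=5
write(28): buf=[28 77 12 87 6 97], head=1, tail=1, size=6
read(): buf=[28 _ 12 87 6 97], head=2, tail=1, size=5
read(): buf=[28 _ _ 87 6 97], head=3, tail=1, size=4
write(16): buf=[28 16 _ 87 6 97], head=3, tail=2, size=5
write(80): buf=[28 16 80 87 6 97], head=3, tail=3, size=6

Answer: 28 16 80 87 6 97
3
3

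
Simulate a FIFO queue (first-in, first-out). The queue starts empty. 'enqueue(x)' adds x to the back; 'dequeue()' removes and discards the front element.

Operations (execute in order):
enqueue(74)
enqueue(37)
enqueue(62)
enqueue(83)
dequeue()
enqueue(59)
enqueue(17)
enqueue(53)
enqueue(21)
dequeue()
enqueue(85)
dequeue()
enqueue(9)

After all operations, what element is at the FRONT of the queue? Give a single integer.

Answer: 83

Derivation:
enqueue(74): queue = [74]
enqueue(37): queue = [74, 37]
enqueue(62): queue = [74, 37, 62]
enqueue(83): queue = [74, 37, 62, 83]
dequeue(): queue = [37, 62, 83]
enqueue(59): queue = [37, 62, 83, 59]
enqueue(17): queue = [37, 62, 83, 59, 17]
enqueue(53): queue = [37, 62, 83, 59, 17, 53]
enqueue(21): queue = [37, 62, 83, 59, 17, 53, 21]
dequeue(): queue = [62, 83, 59, 17, 53, 21]
enqueue(85): queue = [62, 83, 59, 17, 53, 21, 85]
dequeue(): queue = [83, 59, 17, 53, 21, 85]
enqueue(9): queue = [83, 59, 17, 53, 21, 85, 9]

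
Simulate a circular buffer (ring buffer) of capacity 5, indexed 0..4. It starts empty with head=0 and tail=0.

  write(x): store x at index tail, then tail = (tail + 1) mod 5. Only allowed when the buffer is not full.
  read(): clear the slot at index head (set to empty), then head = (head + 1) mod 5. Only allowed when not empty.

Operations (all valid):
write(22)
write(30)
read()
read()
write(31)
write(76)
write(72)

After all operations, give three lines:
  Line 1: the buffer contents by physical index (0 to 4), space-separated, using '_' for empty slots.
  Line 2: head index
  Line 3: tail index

write(22): buf=[22 _ _ _ _], head=0, tail=1, size=1
write(30): buf=[22 30 _ _ _], head=0, tail=2, size=2
read(): buf=[_ 30 _ _ _], head=1, tail=2, size=1
read(): buf=[_ _ _ _ _], head=2, tail=2, size=0
write(31): buf=[_ _ 31 _ _], head=2, tail=3, size=1
write(76): buf=[_ _ 31 76 _], head=2, tail=4, size=2
write(72): buf=[_ _ 31 76 72], head=2, tail=0, size=3

Answer: _ _ 31 76 72
2
0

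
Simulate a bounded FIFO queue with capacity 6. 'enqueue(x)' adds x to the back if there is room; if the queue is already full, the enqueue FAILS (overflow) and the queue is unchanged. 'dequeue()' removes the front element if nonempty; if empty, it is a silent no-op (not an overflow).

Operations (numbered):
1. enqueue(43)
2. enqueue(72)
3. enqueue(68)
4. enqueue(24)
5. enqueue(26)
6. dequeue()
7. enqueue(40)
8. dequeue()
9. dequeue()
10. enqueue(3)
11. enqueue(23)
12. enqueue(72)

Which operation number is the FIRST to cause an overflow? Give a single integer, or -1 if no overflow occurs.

Answer: -1

Derivation:
1. enqueue(43): size=1
2. enqueue(72): size=2
3. enqueue(68): size=3
4. enqueue(24): size=4
5. enqueue(26): size=5
6. dequeue(): size=4
7. enqueue(40): size=5
8. dequeue(): size=4
9. dequeue(): size=3
10. enqueue(3): size=4
11. enqueue(23): size=5
12. enqueue(72): size=6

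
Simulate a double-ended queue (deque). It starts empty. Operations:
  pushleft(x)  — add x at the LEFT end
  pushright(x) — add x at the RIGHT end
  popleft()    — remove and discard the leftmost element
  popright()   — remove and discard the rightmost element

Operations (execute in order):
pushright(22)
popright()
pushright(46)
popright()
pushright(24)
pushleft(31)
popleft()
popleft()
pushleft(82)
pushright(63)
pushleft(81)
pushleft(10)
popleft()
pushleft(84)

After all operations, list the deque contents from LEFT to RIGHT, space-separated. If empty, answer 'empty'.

Answer: 84 81 82 63

Derivation:
pushright(22): [22]
popright(): []
pushright(46): [46]
popright(): []
pushright(24): [24]
pushleft(31): [31, 24]
popleft(): [24]
popleft(): []
pushleft(82): [82]
pushright(63): [82, 63]
pushleft(81): [81, 82, 63]
pushleft(10): [10, 81, 82, 63]
popleft(): [81, 82, 63]
pushleft(84): [84, 81, 82, 63]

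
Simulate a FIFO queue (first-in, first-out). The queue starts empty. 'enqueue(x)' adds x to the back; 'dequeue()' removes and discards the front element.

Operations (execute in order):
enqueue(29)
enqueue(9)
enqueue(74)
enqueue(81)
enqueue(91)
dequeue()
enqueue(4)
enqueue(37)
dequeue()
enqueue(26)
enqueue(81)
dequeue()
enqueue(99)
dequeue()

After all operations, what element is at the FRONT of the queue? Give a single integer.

enqueue(29): queue = [29]
enqueue(9): queue = [29, 9]
enqueue(74): queue = [29, 9, 74]
enqueue(81): queue = [29, 9, 74, 81]
enqueue(91): queue = [29, 9, 74, 81, 91]
dequeue(): queue = [9, 74, 81, 91]
enqueue(4): queue = [9, 74, 81, 91, 4]
enqueue(37): queue = [9, 74, 81, 91, 4, 37]
dequeue(): queue = [74, 81, 91, 4, 37]
enqueue(26): queue = [74, 81, 91, 4, 37, 26]
enqueue(81): queue = [74, 81, 91, 4, 37, 26, 81]
dequeue(): queue = [81, 91, 4, 37, 26, 81]
enqueue(99): queue = [81, 91, 4, 37, 26, 81, 99]
dequeue(): queue = [91, 4, 37, 26, 81, 99]

Answer: 91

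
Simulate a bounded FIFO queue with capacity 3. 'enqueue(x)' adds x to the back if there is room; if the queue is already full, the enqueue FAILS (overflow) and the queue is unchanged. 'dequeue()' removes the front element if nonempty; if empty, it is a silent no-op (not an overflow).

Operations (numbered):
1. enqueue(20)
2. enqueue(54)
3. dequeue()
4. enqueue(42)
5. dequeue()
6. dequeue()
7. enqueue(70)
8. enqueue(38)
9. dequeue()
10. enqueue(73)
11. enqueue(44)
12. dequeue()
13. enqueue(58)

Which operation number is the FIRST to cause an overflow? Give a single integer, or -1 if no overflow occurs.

Answer: -1

Derivation:
1. enqueue(20): size=1
2. enqueue(54): size=2
3. dequeue(): size=1
4. enqueue(42): size=2
5. dequeue(): size=1
6. dequeue(): size=0
7. enqueue(70): size=1
8. enqueue(38): size=2
9. dequeue(): size=1
10. enqueue(73): size=2
11. enqueue(44): size=3
12. dequeue(): size=2
13. enqueue(58): size=3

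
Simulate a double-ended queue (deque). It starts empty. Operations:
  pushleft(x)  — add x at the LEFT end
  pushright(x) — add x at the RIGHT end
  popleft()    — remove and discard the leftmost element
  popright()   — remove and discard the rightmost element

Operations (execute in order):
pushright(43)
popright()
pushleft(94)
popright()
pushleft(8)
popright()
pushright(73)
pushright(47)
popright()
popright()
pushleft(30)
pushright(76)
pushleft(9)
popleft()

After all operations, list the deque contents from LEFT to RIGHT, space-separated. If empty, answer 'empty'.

pushright(43): [43]
popright(): []
pushleft(94): [94]
popright(): []
pushleft(8): [8]
popright(): []
pushright(73): [73]
pushright(47): [73, 47]
popright(): [73]
popright(): []
pushleft(30): [30]
pushright(76): [30, 76]
pushleft(9): [9, 30, 76]
popleft(): [30, 76]

Answer: 30 76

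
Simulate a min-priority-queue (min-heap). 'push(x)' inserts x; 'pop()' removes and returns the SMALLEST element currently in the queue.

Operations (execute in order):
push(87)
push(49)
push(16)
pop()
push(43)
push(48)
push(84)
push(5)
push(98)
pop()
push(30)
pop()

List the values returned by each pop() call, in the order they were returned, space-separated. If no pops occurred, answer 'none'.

Answer: 16 5 30

Derivation:
push(87): heap contents = [87]
push(49): heap contents = [49, 87]
push(16): heap contents = [16, 49, 87]
pop() → 16: heap contents = [49, 87]
push(43): heap contents = [43, 49, 87]
push(48): heap contents = [43, 48, 49, 87]
push(84): heap contents = [43, 48, 49, 84, 87]
push(5): heap contents = [5, 43, 48, 49, 84, 87]
push(98): heap contents = [5, 43, 48, 49, 84, 87, 98]
pop() → 5: heap contents = [43, 48, 49, 84, 87, 98]
push(30): heap contents = [30, 43, 48, 49, 84, 87, 98]
pop() → 30: heap contents = [43, 48, 49, 84, 87, 98]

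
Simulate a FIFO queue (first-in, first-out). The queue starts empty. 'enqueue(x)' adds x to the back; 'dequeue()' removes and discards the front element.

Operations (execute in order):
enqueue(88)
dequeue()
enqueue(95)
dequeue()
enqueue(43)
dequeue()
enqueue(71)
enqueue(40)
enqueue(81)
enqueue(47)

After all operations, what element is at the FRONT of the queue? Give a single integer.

enqueue(88): queue = [88]
dequeue(): queue = []
enqueue(95): queue = [95]
dequeue(): queue = []
enqueue(43): queue = [43]
dequeue(): queue = []
enqueue(71): queue = [71]
enqueue(40): queue = [71, 40]
enqueue(81): queue = [71, 40, 81]
enqueue(47): queue = [71, 40, 81, 47]

Answer: 71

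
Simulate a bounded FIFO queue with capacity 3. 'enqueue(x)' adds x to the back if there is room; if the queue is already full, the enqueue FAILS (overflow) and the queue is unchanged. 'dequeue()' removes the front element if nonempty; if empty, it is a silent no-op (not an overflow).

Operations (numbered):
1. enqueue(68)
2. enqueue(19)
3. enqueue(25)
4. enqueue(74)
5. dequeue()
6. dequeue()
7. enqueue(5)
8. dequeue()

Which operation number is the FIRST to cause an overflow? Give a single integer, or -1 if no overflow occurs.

1. enqueue(68): size=1
2. enqueue(19): size=2
3. enqueue(25): size=3
4. enqueue(74): size=3=cap → OVERFLOW (fail)
5. dequeue(): size=2
6. dequeue(): size=1
7. enqueue(5): size=2
8. dequeue(): size=1

Answer: 4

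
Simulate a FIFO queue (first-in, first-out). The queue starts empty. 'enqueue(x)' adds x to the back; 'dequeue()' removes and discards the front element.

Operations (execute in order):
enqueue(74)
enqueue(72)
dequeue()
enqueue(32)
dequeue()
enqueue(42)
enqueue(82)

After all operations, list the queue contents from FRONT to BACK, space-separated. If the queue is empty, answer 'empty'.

enqueue(74): [74]
enqueue(72): [74, 72]
dequeue(): [72]
enqueue(32): [72, 32]
dequeue(): [32]
enqueue(42): [32, 42]
enqueue(82): [32, 42, 82]

Answer: 32 42 82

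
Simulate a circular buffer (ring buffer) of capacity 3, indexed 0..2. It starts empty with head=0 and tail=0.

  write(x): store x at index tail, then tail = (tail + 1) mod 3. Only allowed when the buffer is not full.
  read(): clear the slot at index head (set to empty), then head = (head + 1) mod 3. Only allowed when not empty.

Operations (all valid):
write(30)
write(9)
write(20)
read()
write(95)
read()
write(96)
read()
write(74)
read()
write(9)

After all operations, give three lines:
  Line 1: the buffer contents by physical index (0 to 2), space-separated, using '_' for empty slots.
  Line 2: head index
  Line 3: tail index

Answer: 9 96 74
1
1

Derivation:
write(30): buf=[30 _ _], head=0, tail=1, size=1
write(9): buf=[30 9 _], head=0, tail=2, size=2
write(20): buf=[30 9 20], head=0, tail=0, size=3
read(): buf=[_ 9 20], head=1, tail=0, size=2
write(95): buf=[95 9 20], head=1, tail=1, size=3
read(): buf=[95 _ 20], head=2, tail=1, size=2
write(96): buf=[95 96 20], head=2, tail=2, size=3
read(): buf=[95 96 _], head=0, tail=2, size=2
write(74): buf=[95 96 74], head=0, tail=0, size=3
read(): buf=[_ 96 74], head=1, tail=0, size=2
write(9): buf=[9 96 74], head=1, tail=1, size=3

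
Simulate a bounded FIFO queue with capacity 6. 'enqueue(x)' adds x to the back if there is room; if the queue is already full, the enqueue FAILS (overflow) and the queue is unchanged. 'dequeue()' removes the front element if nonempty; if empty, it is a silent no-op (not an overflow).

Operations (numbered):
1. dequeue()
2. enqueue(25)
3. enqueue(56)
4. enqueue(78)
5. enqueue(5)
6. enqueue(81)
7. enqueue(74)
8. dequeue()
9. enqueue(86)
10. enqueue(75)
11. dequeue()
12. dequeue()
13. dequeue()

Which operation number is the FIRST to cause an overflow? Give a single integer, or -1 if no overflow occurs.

Answer: 10

Derivation:
1. dequeue(): empty, no-op, size=0
2. enqueue(25): size=1
3. enqueue(56): size=2
4. enqueue(78): size=3
5. enqueue(5): size=4
6. enqueue(81): size=5
7. enqueue(74): size=6
8. dequeue(): size=5
9. enqueue(86): size=6
10. enqueue(75): size=6=cap → OVERFLOW (fail)
11. dequeue(): size=5
12. dequeue(): size=4
13. dequeue(): size=3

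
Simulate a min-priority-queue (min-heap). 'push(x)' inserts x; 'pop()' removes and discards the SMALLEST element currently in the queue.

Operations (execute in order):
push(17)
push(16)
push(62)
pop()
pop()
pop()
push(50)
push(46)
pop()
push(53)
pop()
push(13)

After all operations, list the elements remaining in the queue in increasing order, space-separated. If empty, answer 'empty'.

push(17): heap contents = [17]
push(16): heap contents = [16, 17]
push(62): heap contents = [16, 17, 62]
pop() → 16: heap contents = [17, 62]
pop() → 17: heap contents = [62]
pop() → 62: heap contents = []
push(50): heap contents = [50]
push(46): heap contents = [46, 50]
pop() → 46: heap contents = [50]
push(53): heap contents = [50, 53]
pop() → 50: heap contents = [53]
push(13): heap contents = [13, 53]

Answer: 13 53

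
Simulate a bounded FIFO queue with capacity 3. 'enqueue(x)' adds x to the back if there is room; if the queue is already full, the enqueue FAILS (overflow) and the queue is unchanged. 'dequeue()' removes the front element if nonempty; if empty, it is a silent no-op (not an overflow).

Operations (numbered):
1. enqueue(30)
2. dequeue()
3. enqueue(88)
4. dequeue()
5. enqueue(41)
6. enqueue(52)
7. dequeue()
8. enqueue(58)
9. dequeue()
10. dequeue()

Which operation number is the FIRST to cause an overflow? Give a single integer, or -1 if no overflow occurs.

1. enqueue(30): size=1
2. dequeue(): size=0
3. enqueue(88): size=1
4. dequeue(): size=0
5. enqueue(41): size=1
6. enqueue(52): size=2
7. dequeue(): size=1
8. enqueue(58): size=2
9. dequeue(): size=1
10. dequeue(): size=0

Answer: -1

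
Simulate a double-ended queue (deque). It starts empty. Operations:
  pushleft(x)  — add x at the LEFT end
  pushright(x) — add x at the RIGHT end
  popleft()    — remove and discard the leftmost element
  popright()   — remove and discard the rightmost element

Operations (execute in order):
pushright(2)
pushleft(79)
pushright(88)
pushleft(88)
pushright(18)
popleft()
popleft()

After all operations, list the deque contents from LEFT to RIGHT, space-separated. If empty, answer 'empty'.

pushright(2): [2]
pushleft(79): [79, 2]
pushright(88): [79, 2, 88]
pushleft(88): [88, 79, 2, 88]
pushright(18): [88, 79, 2, 88, 18]
popleft(): [79, 2, 88, 18]
popleft(): [2, 88, 18]

Answer: 2 88 18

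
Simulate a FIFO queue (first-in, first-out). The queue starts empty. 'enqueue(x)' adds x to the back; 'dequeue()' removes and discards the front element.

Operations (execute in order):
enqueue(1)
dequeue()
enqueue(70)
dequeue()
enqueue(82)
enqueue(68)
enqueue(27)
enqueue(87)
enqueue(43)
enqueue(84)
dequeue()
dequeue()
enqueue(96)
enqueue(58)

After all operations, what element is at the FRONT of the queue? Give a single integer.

enqueue(1): queue = [1]
dequeue(): queue = []
enqueue(70): queue = [70]
dequeue(): queue = []
enqueue(82): queue = [82]
enqueue(68): queue = [82, 68]
enqueue(27): queue = [82, 68, 27]
enqueue(87): queue = [82, 68, 27, 87]
enqueue(43): queue = [82, 68, 27, 87, 43]
enqueue(84): queue = [82, 68, 27, 87, 43, 84]
dequeue(): queue = [68, 27, 87, 43, 84]
dequeue(): queue = [27, 87, 43, 84]
enqueue(96): queue = [27, 87, 43, 84, 96]
enqueue(58): queue = [27, 87, 43, 84, 96, 58]

Answer: 27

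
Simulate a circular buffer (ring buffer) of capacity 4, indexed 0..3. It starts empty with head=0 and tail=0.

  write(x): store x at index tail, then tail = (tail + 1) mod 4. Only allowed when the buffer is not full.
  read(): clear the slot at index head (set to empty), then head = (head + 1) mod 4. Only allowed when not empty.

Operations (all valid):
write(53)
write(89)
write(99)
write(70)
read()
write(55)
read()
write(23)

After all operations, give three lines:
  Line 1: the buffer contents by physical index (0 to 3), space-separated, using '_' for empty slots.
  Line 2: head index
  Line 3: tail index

Answer: 55 23 99 70
2
2

Derivation:
write(53): buf=[53 _ _ _], head=0, tail=1, size=1
write(89): buf=[53 89 _ _], head=0, tail=2, size=2
write(99): buf=[53 89 99 _], head=0, tail=3, size=3
write(70): buf=[53 89 99 70], head=0, tail=0, size=4
read(): buf=[_ 89 99 70], head=1, tail=0, size=3
write(55): buf=[55 89 99 70], head=1, tail=1, size=4
read(): buf=[55 _ 99 70], head=2, tail=1, size=3
write(23): buf=[55 23 99 70], head=2, tail=2, size=4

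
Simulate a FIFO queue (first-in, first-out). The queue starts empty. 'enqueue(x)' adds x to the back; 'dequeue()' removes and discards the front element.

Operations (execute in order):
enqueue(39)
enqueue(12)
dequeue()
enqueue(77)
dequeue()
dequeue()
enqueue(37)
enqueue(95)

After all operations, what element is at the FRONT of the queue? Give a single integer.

Answer: 37

Derivation:
enqueue(39): queue = [39]
enqueue(12): queue = [39, 12]
dequeue(): queue = [12]
enqueue(77): queue = [12, 77]
dequeue(): queue = [77]
dequeue(): queue = []
enqueue(37): queue = [37]
enqueue(95): queue = [37, 95]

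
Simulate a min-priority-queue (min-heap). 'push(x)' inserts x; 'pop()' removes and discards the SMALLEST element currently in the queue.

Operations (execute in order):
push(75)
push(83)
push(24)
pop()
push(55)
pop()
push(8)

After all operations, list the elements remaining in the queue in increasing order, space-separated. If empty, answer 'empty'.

Answer: 8 75 83

Derivation:
push(75): heap contents = [75]
push(83): heap contents = [75, 83]
push(24): heap contents = [24, 75, 83]
pop() → 24: heap contents = [75, 83]
push(55): heap contents = [55, 75, 83]
pop() → 55: heap contents = [75, 83]
push(8): heap contents = [8, 75, 83]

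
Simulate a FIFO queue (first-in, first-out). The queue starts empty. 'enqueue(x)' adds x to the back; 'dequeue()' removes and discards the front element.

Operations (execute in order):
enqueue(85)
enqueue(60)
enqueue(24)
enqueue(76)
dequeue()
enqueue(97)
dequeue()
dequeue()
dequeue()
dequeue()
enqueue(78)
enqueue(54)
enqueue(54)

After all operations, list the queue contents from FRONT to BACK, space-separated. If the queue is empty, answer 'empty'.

enqueue(85): [85]
enqueue(60): [85, 60]
enqueue(24): [85, 60, 24]
enqueue(76): [85, 60, 24, 76]
dequeue(): [60, 24, 76]
enqueue(97): [60, 24, 76, 97]
dequeue(): [24, 76, 97]
dequeue(): [76, 97]
dequeue(): [97]
dequeue(): []
enqueue(78): [78]
enqueue(54): [78, 54]
enqueue(54): [78, 54, 54]

Answer: 78 54 54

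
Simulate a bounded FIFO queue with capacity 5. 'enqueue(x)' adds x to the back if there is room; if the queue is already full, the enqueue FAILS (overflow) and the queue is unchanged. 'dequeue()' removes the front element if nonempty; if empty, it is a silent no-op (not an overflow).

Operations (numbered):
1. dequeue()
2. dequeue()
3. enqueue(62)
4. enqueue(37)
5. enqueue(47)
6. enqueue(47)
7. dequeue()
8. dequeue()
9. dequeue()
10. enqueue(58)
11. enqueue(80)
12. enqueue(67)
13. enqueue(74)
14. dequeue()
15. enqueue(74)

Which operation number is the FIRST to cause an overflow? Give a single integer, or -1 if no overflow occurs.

1. dequeue(): empty, no-op, size=0
2. dequeue(): empty, no-op, size=0
3. enqueue(62): size=1
4. enqueue(37): size=2
5. enqueue(47): size=3
6. enqueue(47): size=4
7. dequeue(): size=3
8. dequeue(): size=2
9. dequeue(): size=1
10. enqueue(58): size=2
11. enqueue(80): size=3
12. enqueue(67): size=4
13. enqueue(74): size=5
14. dequeue(): size=4
15. enqueue(74): size=5

Answer: -1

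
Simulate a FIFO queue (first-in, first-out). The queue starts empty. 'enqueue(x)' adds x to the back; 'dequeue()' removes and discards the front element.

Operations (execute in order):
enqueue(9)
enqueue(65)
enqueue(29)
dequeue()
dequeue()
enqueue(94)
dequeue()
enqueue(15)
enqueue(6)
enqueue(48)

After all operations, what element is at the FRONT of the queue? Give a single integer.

enqueue(9): queue = [9]
enqueue(65): queue = [9, 65]
enqueue(29): queue = [9, 65, 29]
dequeue(): queue = [65, 29]
dequeue(): queue = [29]
enqueue(94): queue = [29, 94]
dequeue(): queue = [94]
enqueue(15): queue = [94, 15]
enqueue(6): queue = [94, 15, 6]
enqueue(48): queue = [94, 15, 6, 48]

Answer: 94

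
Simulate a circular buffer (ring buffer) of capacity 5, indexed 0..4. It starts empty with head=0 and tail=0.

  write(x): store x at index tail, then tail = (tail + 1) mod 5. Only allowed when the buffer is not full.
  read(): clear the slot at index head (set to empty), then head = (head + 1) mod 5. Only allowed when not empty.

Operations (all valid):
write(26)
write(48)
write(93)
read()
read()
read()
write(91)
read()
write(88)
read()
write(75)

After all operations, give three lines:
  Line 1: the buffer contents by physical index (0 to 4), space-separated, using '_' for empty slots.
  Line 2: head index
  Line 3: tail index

write(26): buf=[26 _ _ _ _], head=0, tail=1, size=1
write(48): buf=[26 48 _ _ _], head=0, tail=2, size=2
write(93): buf=[26 48 93 _ _], head=0, tail=3, size=3
read(): buf=[_ 48 93 _ _], head=1, tail=3, size=2
read(): buf=[_ _ 93 _ _], head=2, tail=3, size=1
read(): buf=[_ _ _ _ _], head=3, tail=3, size=0
write(91): buf=[_ _ _ 91 _], head=3, tail=4, size=1
read(): buf=[_ _ _ _ _], head=4, tail=4, size=0
write(88): buf=[_ _ _ _ 88], head=4, tail=0, size=1
read(): buf=[_ _ _ _ _], head=0, tail=0, size=0
write(75): buf=[75 _ _ _ _], head=0, tail=1, size=1

Answer: 75 _ _ _ _
0
1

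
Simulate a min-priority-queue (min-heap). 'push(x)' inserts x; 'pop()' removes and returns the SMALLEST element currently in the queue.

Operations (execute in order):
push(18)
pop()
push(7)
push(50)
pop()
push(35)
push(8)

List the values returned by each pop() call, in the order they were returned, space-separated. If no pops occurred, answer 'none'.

Answer: 18 7

Derivation:
push(18): heap contents = [18]
pop() → 18: heap contents = []
push(7): heap contents = [7]
push(50): heap contents = [7, 50]
pop() → 7: heap contents = [50]
push(35): heap contents = [35, 50]
push(8): heap contents = [8, 35, 50]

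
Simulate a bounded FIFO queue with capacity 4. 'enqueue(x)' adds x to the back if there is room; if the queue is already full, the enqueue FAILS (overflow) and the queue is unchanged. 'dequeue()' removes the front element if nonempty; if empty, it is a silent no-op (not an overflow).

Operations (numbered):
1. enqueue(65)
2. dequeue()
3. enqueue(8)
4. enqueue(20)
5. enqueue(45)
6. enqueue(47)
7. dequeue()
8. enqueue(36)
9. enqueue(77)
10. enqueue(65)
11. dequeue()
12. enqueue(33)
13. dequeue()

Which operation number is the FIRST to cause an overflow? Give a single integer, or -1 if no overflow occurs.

Answer: 9

Derivation:
1. enqueue(65): size=1
2. dequeue(): size=0
3. enqueue(8): size=1
4. enqueue(20): size=2
5. enqueue(45): size=3
6. enqueue(47): size=4
7. dequeue(): size=3
8. enqueue(36): size=4
9. enqueue(77): size=4=cap → OVERFLOW (fail)
10. enqueue(65): size=4=cap → OVERFLOW (fail)
11. dequeue(): size=3
12. enqueue(33): size=4
13. dequeue(): size=3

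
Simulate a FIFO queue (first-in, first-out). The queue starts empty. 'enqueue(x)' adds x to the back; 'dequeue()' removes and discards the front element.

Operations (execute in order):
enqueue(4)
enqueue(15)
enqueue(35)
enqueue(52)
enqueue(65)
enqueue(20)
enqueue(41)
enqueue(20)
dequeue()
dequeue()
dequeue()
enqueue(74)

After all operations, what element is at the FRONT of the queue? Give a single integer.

enqueue(4): queue = [4]
enqueue(15): queue = [4, 15]
enqueue(35): queue = [4, 15, 35]
enqueue(52): queue = [4, 15, 35, 52]
enqueue(65): queue = [4, 15, 35, 52, 65]
enqueue(20): queue = [4, 15, 35, 52, 65, 20]
enqueue(41): queue = [4, 15, 35, 52, 65, 20, 41]
enqueue(20): queue = [4, 15, 35, 52, 65, 20, 41, 20]
dequeue(): queue = [15, 35, 52, 65, 20, 41, 20]
dequeue(): queue = [35, 52, 65, 20, 41, 20]
dequeue(): queue = [52, 65, 20, 41, 20]
enqueue(74): queue = [52, 65, 20, 41, 20, 74]

Answer: 52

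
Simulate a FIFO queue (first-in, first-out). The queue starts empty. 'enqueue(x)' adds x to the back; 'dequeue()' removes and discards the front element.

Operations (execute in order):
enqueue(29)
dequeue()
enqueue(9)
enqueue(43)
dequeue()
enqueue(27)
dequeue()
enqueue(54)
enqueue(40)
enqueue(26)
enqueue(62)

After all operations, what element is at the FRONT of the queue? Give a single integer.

enqueue(29): queue = [29]
dequeue(): queue = []
enqueue(9): queue = [9]
enqueue(43): queue = [9, 43]
dequeue(): queue = [43]
enqueue(27): queue = [43, 27]
dequeue(): queue = [27]
enqueue(54): queue = [27, 54]
enqueue(40): queue = [27, 54, 40]
enqueue(26): queue = [27, 54, 40, 26]
enqueue(62): queue = [27, 54, 40, 26, 62]

Answer: 27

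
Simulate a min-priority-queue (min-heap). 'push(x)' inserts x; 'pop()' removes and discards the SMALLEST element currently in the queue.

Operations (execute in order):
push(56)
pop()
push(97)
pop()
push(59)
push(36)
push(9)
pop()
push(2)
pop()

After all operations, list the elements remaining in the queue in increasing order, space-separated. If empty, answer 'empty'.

Answer: 36 59

Derivation:
push(56): heap contents = [56]
pop() → 56: heap contents = []
push(97): heap contents = [97]
pop() → 97: heap contents = []
push(59): heap contents = [59]
push(36): heap contents = [36, 59]
push(9): heap contents = [9, 36, 59]
pop() → 9: heap contents = [36, 59]
push(2): heap contents = [2, 36, 59]
pop() → 2: heap contents = [36, 59]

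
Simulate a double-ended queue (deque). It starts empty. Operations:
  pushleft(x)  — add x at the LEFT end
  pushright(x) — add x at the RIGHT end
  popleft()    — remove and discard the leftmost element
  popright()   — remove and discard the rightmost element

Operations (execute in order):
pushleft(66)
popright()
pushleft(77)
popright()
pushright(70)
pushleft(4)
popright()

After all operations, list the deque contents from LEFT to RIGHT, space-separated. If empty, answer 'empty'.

pushleft(66): [66]
popright(): []
pushleft(77): [77]
popright(): []
pushright(70): [70]
pushleft(4): [4, 70]
popright(): [4]

Answer: 4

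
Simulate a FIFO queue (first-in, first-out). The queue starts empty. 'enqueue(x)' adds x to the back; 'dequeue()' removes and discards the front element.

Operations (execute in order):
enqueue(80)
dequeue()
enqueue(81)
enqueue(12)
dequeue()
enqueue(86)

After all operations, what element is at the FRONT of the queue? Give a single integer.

Answer: 12

Derivation:
enqueue(80): queue = [80]
dequeue(): queue = []
enqueue(81): queue = [81]
enqueue(12): queue = [81, 12]
dequeue(): queue = [12]
enqueue(86): queue = [12, 86]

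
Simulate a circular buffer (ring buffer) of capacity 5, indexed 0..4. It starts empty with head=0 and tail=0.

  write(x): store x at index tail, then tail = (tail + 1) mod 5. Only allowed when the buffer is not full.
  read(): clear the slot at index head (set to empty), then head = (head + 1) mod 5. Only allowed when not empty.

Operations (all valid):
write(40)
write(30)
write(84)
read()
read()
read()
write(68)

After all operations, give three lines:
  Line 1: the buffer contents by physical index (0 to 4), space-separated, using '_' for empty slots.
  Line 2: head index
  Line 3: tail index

write(40): buf=[40 _ _ _ _], head=0, tail=1, size=1
write(30): buf=[40 30 _ _ _], head=0, tail=2, size=2
write(84): buf=[40 30 84 _ _], head=0, tail=3, size=3
read(): buf=[_ 30 84 _ _], head=1, tail=3, size=2
read(): buf=[_ _ 84 _ _], head=2, tail=3, size=1
read(): buf=[_ _ _ _ _], head=3, tail=3, size=0
write(68): buf=[_ _ _ 68 _], head=3, tail=4, size=1

Answer: _ _ _ 68 _
3
4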